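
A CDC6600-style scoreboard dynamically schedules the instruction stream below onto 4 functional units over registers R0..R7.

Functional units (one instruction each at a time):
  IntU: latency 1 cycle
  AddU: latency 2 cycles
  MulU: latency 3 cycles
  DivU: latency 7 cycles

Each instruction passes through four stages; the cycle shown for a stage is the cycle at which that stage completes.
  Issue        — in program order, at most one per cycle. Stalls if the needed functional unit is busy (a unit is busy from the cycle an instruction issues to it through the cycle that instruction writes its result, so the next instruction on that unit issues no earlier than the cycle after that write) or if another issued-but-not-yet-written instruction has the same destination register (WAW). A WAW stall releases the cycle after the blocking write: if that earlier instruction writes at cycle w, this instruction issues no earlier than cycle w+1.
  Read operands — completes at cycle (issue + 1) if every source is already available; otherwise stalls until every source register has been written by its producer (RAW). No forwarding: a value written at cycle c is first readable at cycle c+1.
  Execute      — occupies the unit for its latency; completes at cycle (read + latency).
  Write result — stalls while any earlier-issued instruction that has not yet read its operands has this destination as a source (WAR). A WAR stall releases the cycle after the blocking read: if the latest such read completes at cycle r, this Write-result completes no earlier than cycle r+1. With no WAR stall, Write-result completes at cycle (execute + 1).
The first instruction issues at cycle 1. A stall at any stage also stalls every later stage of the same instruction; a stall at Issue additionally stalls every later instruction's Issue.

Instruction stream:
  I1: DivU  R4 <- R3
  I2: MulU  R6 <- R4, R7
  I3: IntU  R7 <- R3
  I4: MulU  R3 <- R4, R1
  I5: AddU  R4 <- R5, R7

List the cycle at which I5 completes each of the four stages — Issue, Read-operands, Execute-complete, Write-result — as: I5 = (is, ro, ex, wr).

cycle 1: issue I1 (DivU)
cycle 2: I1 read-ops | issue I2 (MulU)
cycle 3: issue I3 (IntU)
cycle 4: I3 read-ops
cycle 5: I3 finished on IntU
cycle 9: I1 finished on DivU
cycle 10: I1→R4
cycle 11: I2 read-ops
cycle 12: I3→R7
cycle 14: I2 finished on MulU
cycle 15: I2→R6
cycle 16: issue I4 (MulU)
cycle 17: I4 read-ops | issue I5 (AddU)
cycle 18: I5 read-ops
cycle 20: I4 finished on MulU | I5 finished on AddU
cycle 21: I4→R3 | I5→R4

I5 = (17, 18, 20, 21)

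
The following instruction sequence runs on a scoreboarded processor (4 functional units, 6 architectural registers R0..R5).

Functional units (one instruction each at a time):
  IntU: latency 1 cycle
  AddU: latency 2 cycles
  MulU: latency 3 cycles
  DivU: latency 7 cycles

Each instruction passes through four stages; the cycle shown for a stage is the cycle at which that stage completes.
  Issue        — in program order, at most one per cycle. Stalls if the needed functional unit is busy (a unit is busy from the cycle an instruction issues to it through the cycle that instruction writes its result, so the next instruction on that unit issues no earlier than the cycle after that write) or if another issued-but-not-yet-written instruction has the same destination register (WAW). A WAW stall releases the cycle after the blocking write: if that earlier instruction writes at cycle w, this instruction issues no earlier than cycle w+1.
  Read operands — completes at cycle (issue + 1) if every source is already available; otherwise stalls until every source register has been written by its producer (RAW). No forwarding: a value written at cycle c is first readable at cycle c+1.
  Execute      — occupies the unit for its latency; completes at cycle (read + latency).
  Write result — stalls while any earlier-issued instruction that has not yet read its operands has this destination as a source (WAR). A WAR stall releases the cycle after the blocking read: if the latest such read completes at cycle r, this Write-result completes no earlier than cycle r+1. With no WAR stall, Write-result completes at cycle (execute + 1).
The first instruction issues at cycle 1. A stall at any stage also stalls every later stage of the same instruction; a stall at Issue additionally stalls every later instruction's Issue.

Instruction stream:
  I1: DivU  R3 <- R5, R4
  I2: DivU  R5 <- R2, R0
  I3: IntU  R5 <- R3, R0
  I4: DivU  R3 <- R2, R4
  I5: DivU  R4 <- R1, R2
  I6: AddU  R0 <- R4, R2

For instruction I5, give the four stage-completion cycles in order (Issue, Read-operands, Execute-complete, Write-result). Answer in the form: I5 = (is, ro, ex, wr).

I5 = (32, 33, 40, 41)

cycle 1: I1→DivU
cycle 2: I1 RO
cycle 9: I1 EX
cycle 10: I1 WR R3
cycle 11: I2→DivU
cycle 12: I2 RO
cycle 19: I2 EX
cycle 20: I2 WR R5
cycle 21: I3→IntU
cycle 22: I3 RO · I4→DivU
cycle 23: I3 EX · I4 RO
cycle 24: I3 WR R5
cycle 30: I4 EX
cycle 31: I4 WR R3
cycle 32: I5→DivU
cycle 33: I5 RO · I6→AddU
cycle 40: I5 EX
cycle 41: I5 WR R4
cycle 42: I6 RO
cycle 44: I6 EX
cycle 45: I6 WR R0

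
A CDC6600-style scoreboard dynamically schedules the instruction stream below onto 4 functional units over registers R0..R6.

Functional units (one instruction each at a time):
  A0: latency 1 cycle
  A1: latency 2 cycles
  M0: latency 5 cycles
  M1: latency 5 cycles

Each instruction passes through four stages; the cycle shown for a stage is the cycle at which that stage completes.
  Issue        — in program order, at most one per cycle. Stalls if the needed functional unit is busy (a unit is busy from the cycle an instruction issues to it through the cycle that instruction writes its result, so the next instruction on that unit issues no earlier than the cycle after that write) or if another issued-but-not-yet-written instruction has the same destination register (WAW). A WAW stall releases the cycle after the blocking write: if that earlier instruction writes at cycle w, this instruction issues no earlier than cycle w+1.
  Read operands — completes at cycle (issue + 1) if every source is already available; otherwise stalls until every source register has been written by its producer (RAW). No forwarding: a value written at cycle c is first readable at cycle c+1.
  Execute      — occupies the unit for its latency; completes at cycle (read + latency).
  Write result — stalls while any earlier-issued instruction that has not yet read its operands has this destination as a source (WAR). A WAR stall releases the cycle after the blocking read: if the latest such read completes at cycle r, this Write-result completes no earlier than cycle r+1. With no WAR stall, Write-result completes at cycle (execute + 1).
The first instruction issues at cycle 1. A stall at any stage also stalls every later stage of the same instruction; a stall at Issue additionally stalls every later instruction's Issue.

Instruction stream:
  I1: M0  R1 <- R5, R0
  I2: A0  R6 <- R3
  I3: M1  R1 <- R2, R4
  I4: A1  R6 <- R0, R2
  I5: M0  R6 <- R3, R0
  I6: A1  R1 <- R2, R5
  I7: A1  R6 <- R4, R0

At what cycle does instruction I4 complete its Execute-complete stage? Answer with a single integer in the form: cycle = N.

I1 -> (1, 2, 7, 8)
I2 -> (2, 3, 4, 5)
I3 -> (9, 10, 15, 16)  // WAW R1: wait I1 write@8
I4 -> (10, 11, 13, 14)
I5 -> (15, 16, 21, 22)  // WAW R6: wait I4 write@14
I6 -> (17, 18, 20, 21)  // WAW R1: wait I3 write@16
I7 -> (23, 24, 26, 27)  // WAW R6: wait I5 write@22

cycle = 13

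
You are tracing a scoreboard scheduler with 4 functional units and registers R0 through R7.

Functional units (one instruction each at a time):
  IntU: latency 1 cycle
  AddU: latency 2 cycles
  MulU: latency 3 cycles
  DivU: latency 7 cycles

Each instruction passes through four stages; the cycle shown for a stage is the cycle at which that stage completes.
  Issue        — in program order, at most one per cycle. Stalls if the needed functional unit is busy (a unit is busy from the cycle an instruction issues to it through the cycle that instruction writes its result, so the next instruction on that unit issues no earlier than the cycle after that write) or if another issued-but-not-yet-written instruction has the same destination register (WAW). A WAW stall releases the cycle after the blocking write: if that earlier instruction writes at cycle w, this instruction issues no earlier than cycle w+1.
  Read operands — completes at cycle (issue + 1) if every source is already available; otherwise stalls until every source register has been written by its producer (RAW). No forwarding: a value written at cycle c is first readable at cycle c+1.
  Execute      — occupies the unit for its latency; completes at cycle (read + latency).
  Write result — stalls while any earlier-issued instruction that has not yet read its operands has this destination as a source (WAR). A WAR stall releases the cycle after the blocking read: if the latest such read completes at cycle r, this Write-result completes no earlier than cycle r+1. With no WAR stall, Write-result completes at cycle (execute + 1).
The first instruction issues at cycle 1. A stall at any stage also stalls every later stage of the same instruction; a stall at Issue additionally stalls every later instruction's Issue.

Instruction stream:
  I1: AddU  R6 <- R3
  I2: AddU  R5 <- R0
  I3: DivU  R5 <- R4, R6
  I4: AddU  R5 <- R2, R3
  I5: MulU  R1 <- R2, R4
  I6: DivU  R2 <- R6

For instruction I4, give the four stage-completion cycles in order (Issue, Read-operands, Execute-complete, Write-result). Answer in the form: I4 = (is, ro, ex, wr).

I4 = (21, 22, 24, 25)

1) issue 1, read 2, done 4, write 5
2) issue 6, read 7, done 9, write 10  <struct: AddU busy until I1 writes@5>
3) issue 11, read 12, done 19, write 20  <WAW R5: wait I2 write@10>
4) issue 21, read 22, done 24, write 25  <WAW R5: wait I3 write@20>
5) issue 22, read 23, done 26, write 27
6) issue 23, read 24, done 31, write 32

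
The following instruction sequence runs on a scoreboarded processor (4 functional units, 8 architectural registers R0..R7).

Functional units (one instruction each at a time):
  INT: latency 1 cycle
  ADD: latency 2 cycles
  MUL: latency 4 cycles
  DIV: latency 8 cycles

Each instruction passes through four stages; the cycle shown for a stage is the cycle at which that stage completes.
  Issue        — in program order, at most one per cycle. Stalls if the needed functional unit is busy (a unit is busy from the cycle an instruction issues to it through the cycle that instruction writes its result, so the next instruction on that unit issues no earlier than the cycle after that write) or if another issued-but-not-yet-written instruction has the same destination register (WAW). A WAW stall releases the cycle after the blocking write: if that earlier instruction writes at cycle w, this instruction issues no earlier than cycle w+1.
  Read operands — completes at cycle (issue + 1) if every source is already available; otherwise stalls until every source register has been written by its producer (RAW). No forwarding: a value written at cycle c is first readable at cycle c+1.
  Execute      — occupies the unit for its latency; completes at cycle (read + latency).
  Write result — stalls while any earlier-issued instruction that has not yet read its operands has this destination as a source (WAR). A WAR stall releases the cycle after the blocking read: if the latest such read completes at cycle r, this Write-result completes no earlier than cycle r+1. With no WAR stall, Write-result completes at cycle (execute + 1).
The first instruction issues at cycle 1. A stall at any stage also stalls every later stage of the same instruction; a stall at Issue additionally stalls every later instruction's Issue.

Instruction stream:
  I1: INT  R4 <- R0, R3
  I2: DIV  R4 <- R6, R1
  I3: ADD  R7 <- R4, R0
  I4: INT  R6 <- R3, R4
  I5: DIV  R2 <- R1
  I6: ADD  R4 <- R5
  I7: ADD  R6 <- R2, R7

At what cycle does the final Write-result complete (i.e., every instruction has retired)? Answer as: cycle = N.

cycle = 30

[I1] 1/2/3/4
[I2] 5/6/14/15  (WAW R4: wait I1 write@4)
[I3] 6/16/18/19  (RAW R4: wait I2 write@15)
[I4] 7/16/17/18  (RAW R4: wait I2 write@15)
[I5] 16/17/25/26  (struct: DIV busy until I2 writes@15)
[I6] 20/21/23/24  (struct: ADD busy until I3 writes@19)
[I7] 25/27/29/30  (struct: ADD busy until I6 writes@24; RAW R2: wait I5 write@26)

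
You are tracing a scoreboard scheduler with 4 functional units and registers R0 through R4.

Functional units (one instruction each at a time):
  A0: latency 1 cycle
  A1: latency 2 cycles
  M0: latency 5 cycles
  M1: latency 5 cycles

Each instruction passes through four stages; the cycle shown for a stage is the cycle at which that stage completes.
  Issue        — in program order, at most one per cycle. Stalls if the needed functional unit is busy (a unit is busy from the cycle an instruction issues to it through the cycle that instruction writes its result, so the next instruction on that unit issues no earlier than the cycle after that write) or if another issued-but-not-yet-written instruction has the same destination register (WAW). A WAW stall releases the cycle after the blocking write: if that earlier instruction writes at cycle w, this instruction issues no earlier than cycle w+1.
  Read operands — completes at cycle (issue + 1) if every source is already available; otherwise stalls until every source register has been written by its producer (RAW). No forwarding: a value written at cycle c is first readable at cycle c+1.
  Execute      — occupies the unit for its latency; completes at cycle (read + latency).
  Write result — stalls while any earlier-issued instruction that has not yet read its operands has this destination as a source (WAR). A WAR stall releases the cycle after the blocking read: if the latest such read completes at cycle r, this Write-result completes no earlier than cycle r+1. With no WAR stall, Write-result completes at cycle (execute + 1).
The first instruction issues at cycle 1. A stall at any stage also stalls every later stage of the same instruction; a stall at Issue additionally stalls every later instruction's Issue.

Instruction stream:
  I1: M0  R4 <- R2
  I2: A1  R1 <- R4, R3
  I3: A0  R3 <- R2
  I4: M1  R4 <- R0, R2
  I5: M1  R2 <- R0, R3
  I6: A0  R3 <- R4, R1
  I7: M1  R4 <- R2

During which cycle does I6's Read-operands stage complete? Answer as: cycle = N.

cycle = 19

t=1  I1 issues→M0
t=2  I1 reads | I2 issues→A1
t=3  I3 issues→A0
t=4  I3 reads
t=5  I3 exec-done
t=7  I1 exec-done
t=8  I1 writes R4
t=9  I2 reads | I4 issues→M1
t=10  I3 writes R3 | I4 reads
t=11  I2 exec-done
t=12  I2 writes R1
t=15  I4 exec-done
t=16  I4 writes R4
t=17  I5 issues→M1
t=18  I5 reads | I6 issues→A0
t=19  I6 reads
t=20  I6 exec-done
t=21  I6 writes R3
t=23  I5 exec-done
t=24  I5 writes R2
t=25  I7 issues→M1
t=26  I7 reads
t=31  I7 exec-done
t=32  I7 writes R4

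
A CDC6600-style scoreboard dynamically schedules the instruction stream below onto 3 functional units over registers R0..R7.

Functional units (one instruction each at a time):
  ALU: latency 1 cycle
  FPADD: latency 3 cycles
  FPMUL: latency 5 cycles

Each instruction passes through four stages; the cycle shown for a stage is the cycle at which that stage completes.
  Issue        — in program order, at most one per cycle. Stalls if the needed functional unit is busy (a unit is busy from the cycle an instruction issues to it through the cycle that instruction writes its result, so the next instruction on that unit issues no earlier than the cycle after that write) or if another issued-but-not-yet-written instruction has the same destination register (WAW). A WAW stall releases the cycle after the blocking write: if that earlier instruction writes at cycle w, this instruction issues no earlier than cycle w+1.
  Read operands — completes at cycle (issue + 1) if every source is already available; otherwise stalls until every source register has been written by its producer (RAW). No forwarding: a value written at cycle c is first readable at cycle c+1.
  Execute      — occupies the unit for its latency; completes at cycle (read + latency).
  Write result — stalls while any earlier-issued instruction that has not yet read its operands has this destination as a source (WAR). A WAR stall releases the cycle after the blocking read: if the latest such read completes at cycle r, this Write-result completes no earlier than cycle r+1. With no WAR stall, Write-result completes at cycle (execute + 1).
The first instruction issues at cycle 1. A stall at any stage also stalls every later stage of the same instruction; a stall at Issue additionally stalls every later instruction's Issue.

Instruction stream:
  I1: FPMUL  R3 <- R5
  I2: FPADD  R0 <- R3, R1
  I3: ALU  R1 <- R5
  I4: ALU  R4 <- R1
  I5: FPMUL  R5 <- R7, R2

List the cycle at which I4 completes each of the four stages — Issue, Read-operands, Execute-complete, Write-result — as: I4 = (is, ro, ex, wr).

[I1] 1/2/7/8
[I2] 2/9/12/13  (RAW R3: wait I1 write@8)
[I3] 3/4/5/10  (WAR R1: wait I2 read@9)
[I4] 11/12/13/14  (struct: ALU busy until I3 writes@10)
[I5] 12/13/18/19

I4 = (11, 12, 13, 14)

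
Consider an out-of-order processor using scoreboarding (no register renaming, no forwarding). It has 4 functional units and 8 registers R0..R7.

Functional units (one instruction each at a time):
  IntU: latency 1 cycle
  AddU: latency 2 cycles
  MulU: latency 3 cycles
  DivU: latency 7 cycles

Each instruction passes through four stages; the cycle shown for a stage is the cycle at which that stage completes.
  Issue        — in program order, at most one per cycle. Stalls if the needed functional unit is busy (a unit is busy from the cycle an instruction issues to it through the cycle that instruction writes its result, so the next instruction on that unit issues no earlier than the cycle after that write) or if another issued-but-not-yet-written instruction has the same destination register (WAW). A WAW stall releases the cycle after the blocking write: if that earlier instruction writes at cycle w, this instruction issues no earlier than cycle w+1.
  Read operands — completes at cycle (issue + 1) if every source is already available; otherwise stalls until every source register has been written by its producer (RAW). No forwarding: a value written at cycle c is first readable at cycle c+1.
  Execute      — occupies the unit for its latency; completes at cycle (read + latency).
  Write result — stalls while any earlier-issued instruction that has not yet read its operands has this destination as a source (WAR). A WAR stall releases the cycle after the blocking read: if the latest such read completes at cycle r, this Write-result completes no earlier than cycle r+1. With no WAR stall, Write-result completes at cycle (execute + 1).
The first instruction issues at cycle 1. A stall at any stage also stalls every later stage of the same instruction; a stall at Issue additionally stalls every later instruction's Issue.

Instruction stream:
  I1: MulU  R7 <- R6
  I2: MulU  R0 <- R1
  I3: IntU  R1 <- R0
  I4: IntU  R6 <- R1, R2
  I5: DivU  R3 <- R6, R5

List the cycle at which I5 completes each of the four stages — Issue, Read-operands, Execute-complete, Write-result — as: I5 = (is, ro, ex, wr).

I5 = (17, 20, 27, 28)

  I1 | 1 | 2 | 5 | 6
  I2 | 7 | 8 | 11 | 12   struct: MulU busy until I1 writes@6
  I3 | 8 | 13 | 14 | 15   RAW R0: wait I2 write@12
  I4 | 16 | 17 | 18 | 19   struct: IntU busy until I3 writes@15
  I5 | 17 | 20 | 27 | 28   RAW R6: wait I4 write@19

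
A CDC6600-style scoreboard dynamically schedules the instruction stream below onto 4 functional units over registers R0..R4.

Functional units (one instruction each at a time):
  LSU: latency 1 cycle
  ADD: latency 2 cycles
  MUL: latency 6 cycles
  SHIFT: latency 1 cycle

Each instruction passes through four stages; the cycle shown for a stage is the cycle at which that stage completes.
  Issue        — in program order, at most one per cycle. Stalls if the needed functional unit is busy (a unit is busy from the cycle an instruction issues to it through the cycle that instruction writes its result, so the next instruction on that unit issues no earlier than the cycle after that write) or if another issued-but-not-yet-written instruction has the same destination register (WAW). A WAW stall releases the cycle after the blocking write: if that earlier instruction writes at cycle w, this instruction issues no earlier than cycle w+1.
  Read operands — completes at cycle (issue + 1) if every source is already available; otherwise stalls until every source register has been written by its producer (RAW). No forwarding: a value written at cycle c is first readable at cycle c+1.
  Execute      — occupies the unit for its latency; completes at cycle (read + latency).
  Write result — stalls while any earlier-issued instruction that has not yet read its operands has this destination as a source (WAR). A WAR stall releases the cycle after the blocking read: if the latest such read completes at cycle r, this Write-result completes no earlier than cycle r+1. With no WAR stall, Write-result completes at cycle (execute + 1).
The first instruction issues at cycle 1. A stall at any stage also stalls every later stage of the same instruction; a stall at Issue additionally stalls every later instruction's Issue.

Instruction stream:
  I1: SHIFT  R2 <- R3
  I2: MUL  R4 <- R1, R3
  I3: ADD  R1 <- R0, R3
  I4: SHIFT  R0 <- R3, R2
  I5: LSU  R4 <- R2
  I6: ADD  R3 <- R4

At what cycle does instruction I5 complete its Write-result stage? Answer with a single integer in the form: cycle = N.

cycle = 14

  I1 | 1 | 2 | 3 | 4
  I2 | 2 | 3 | 9 | 10
  I3 | 3 | 4 | 6 | 7
  I4 | 5 | 6 | 7 | 8   struct: SHIFT busy until I1 writes@4
  I5 | 11 | 12 | 13 | 14   WAW R4: wait I2 write@10
  I6 | 12 | 15 | 17 | 18   RAW R4: wait I5 write@14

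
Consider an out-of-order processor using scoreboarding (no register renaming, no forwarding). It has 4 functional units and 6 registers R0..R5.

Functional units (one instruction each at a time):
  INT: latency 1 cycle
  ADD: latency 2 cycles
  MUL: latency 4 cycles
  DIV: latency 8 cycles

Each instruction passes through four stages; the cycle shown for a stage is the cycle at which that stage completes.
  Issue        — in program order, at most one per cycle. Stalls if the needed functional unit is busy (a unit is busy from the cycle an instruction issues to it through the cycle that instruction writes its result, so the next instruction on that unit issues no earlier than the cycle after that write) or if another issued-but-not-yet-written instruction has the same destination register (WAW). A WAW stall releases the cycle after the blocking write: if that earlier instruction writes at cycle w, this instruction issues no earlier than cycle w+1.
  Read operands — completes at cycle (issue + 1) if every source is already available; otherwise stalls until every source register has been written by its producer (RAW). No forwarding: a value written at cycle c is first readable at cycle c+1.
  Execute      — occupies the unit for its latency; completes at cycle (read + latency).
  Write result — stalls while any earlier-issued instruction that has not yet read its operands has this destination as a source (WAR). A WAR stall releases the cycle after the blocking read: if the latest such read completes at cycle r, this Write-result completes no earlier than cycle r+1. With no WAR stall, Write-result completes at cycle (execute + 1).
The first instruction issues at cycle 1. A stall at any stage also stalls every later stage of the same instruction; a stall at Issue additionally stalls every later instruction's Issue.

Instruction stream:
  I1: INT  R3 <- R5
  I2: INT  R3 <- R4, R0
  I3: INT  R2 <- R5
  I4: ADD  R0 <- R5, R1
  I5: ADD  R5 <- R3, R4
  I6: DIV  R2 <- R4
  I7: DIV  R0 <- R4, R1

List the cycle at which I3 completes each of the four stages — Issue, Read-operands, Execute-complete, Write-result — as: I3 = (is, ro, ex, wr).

I3 = (9, 10, 11, 12)

t=1  I1 issues→INT
t=2  I1 reads
t=3  I1 exec-done
t=4  I1 writes R3
t=5  I2 issues→INT
t=6  I2 reads
t=7  I2 exec-done
t=8  I2 writes R3
t=9  I3 issues→INT
t=10  I3 reads; I4 issues→ADD
t=11  I3 exec-done; I4 reads
t=12  I3 writes R2
t=13  I4 exec-done
t=14  I4 writes R0
t=15  I5 issues→ADD
t=16  I5 reads; I6 issues→DIV
t=17  I6 reads
t=18  I5 exec-done
t=19  I5 writes R5
t=25  I6 exec-done
t=26  I6 writes R2
t=27  I7 issues→DIV
t=28  I7 reads
t=36  I7 exec-done
t=37  I7 writes R0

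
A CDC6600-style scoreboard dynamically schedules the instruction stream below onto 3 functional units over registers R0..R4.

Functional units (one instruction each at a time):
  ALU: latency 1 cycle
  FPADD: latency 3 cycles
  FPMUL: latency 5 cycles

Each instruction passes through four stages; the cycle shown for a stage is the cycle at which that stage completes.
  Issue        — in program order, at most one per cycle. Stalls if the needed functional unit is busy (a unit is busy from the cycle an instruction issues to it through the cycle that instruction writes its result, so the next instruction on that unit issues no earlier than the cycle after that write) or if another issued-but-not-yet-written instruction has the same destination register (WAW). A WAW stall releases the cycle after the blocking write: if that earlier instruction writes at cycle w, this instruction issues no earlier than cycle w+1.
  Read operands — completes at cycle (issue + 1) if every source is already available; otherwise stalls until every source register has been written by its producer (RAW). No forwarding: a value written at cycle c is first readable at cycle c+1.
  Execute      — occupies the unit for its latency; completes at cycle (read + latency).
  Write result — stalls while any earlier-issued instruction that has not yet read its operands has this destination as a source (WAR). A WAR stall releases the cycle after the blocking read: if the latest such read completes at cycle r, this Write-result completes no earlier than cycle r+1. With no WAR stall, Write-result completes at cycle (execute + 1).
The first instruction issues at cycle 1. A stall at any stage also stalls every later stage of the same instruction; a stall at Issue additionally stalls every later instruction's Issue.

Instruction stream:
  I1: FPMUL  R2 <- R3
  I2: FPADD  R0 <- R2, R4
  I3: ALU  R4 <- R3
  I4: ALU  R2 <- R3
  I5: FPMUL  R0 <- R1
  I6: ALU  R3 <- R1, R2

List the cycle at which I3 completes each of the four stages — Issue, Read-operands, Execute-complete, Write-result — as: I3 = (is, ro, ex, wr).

  I1 | 1 | 2 | 7 | 8
  I2 | 2 | 9 | 12 | 13   RAW R2: wait I1 write@8
  I3 | 3 | 4 | 5 | 10   WAR R4: wait I2 read@9
  I4 | 11 | 12 | 13 | 14   struct: ALU busy until I3 writes@10
  I5 | 14 | 15 | 20 | 21   WAW R0: wait I2 write@13
  I6 | 15 | 16 | 17 | 18

I3 = (3, 4, 5, 10)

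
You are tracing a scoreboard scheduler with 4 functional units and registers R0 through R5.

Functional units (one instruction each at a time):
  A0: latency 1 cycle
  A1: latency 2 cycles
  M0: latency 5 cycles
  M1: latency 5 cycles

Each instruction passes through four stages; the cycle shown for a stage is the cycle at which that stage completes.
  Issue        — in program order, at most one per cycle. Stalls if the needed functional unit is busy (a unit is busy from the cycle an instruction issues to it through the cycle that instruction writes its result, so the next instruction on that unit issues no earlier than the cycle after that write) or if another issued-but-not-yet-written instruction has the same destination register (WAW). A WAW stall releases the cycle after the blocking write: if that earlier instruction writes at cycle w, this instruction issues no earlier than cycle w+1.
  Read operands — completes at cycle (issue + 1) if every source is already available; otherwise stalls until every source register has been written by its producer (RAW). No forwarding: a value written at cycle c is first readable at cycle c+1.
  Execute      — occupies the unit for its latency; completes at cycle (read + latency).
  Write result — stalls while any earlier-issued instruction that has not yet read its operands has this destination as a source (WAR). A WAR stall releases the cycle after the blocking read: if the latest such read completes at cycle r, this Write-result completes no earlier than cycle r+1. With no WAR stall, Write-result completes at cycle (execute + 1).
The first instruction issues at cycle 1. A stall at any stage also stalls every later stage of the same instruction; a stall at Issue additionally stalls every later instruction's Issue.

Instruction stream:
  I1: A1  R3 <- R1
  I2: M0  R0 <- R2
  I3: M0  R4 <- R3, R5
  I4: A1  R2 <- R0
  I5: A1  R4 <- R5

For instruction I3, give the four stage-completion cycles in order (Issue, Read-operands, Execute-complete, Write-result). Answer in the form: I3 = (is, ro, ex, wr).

[1] I1 dispatched to A1
[2] I1 operands ready; I2 dispatched to M0
[3] I2 operands ready
[4] I1 complete
[5] R3←I1
[8] I2 complete
[9] R0←I2
[10] I3 dispatched to M0
[11] I3 operands ready; I4 dispatched to A1
[12] I4 operands ready
[14] I4 complete
[15] R2←I4
[16] I3 complete
[17] R4←I3
[18] I5 dispatched to A1
[19] I5 operands ready
[21] I5 complete
[22] R4←I5

I3 = (10, 11, 16, 17)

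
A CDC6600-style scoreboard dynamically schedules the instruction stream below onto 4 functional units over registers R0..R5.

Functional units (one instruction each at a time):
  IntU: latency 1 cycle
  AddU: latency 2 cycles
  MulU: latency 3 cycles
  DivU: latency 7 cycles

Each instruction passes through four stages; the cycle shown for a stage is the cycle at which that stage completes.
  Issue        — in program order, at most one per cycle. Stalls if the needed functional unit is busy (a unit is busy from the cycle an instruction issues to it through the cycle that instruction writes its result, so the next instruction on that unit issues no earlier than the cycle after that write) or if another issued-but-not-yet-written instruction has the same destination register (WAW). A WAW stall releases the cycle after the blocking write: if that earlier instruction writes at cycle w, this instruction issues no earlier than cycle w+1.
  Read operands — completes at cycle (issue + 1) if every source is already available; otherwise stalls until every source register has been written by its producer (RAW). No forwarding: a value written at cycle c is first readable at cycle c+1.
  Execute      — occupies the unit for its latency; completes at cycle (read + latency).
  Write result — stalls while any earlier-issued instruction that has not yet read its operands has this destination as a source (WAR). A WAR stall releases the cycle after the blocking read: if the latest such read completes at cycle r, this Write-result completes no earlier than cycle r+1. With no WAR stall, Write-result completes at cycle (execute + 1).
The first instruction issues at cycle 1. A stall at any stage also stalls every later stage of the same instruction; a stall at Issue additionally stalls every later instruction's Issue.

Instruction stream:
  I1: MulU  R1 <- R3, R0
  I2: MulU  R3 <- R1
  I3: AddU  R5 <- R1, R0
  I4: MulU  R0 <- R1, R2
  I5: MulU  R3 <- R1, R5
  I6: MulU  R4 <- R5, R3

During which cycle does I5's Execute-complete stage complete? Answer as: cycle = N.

c1: I1→MulU
c2: I1 RO
c5: I1 EX
c6: I1 WR R1
c7: I2→MulU
c8: I2 RO; I3→AddU
c9: I3 RO
c11: I2 EX; I3 EX
c12: I2 WR R3; I3 WR R5
c13: I4→MulU
c14: I4 RO
c17: I4 EX
c18: I4 WR R0
c19: I5→MulU
c20: I5 RO
c23: I5 EX
c24: I5 WR R3
c25: I6→MulU
c26: I6 RO
c29: I6 EX
c30: I6 WR R4

cycle = 23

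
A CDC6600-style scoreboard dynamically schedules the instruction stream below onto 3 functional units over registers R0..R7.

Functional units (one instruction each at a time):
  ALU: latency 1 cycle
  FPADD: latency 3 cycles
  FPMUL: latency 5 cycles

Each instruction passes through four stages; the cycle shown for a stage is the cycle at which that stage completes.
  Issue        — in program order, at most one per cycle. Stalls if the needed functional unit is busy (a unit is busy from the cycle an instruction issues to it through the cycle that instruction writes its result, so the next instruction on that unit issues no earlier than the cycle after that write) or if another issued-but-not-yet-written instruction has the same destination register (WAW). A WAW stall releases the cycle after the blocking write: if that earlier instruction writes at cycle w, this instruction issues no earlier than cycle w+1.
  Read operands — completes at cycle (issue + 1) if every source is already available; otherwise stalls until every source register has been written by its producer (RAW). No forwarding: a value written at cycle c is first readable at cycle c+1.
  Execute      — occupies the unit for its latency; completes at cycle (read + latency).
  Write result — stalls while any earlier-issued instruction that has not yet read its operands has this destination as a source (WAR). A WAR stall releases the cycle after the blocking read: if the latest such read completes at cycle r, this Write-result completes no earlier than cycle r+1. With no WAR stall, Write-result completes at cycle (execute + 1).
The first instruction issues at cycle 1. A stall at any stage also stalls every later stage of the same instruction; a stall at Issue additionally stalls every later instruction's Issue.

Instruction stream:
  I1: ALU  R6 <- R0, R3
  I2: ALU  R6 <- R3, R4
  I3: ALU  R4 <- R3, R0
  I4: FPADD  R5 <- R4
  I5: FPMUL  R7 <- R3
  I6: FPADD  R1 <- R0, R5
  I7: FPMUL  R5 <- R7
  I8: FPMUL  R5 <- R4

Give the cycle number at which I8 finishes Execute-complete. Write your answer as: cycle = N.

1) issue 1, read 2, done 3, write 4
2) issue 5, read 6, done 7, write 8  <struct: ALU busy until I1 writes@4>
3) issue 9, read 10, done 11, write 12  <struct: ALU busy until I2 writes@8>
4) issue 10, read 13, done 16, write 17  <RAW R4: wait I3 write@12>
5) issue 11, read 12, done 17, write 18
6) issue 18, read 19, done 22, write 23  <struct: FPADD busy until I4 writes@17>
7) issue 19, read 20, done 25, write 26
8) issue 27, read 28, done 33, write 34  <struct: FPMUL busy until I7 writes@26>

cycle = 33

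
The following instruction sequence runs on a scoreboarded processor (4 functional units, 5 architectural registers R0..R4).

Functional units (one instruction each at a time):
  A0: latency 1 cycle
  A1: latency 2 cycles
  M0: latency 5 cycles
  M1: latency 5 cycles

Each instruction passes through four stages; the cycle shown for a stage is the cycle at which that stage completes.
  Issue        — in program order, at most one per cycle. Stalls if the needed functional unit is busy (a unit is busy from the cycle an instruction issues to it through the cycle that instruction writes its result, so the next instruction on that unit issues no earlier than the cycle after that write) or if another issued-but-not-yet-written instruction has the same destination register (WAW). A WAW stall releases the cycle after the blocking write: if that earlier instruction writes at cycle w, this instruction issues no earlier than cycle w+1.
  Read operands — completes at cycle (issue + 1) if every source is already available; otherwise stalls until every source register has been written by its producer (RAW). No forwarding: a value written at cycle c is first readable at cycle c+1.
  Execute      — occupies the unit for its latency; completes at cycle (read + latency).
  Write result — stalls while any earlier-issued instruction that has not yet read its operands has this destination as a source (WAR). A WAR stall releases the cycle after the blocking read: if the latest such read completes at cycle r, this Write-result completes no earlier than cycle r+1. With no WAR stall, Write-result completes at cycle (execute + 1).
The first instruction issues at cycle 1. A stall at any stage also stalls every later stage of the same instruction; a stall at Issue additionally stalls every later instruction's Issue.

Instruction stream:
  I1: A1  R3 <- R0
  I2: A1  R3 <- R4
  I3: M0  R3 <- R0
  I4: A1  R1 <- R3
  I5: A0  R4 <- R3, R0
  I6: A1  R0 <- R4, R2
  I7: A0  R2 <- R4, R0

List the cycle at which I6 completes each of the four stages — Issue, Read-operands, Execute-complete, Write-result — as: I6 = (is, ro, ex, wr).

[I1] 1/2/4/5
[I2] 6/7/9/10  (struct: A1 busy until I1 writes@5)
[I3] 11/12/17/18  (WAW R3: wait I2 write@10)
[I4] 12/19/21/22  (RAW R3: wait I3 write@18)
[I5] 13/19/20/21  (RAW R3: wait I3 write@18)
[I6] 23/24/26/27  (struct: A1 busy until I4 writes@22)
[I7] 24/28/29/30  (RAW R0: wait I6 write@27)

I6 = (23, 24, 26, 27)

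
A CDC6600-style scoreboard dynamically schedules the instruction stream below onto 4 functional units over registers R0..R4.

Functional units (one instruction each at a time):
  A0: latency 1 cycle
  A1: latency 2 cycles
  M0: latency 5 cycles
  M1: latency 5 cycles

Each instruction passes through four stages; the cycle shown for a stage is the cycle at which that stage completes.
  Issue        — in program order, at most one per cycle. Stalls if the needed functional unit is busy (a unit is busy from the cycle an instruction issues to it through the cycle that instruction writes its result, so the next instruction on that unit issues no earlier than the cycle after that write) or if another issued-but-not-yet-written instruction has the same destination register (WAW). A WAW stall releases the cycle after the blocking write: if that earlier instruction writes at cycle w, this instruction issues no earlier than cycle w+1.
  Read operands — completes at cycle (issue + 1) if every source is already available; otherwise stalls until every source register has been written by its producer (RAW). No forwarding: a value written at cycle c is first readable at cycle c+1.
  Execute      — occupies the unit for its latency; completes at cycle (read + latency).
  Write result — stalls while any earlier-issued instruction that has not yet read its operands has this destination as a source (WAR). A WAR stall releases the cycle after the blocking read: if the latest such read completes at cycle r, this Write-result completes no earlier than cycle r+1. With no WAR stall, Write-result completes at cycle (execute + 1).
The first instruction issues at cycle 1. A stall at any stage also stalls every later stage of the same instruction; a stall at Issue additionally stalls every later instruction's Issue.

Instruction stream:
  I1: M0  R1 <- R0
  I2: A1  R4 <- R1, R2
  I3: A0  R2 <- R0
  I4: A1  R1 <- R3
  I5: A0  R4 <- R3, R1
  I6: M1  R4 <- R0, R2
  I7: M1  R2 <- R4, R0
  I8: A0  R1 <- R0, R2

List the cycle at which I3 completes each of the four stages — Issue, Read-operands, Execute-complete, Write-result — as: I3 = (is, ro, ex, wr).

  I1 | 1 | 2 | 7 | 8
  I2 | 2 | 9 | 11 | 12   RAW R1: wait I1 write@8
  I3 | 3 | 4 | 5 | 10   WAR R2: wait I2 read@9
  I4 | 13 | 14 | 16 | 17   struct: A1 busy until I2 writes@12
  I5 | 14 | 18 | 19 | 20   RAW R1: wait I4 write@17
  I6 | 21 | 22 | 27 | 28   WAW R4: wait I5 write@20
  I7 | 29 | 30 | 35 | 36   struct: M1 busy until I6 writes@28
  I8 | 30 | 37 | 38 | 39   RAW R2: wait I7 write@36

I3 = (3, 4, 5, 10)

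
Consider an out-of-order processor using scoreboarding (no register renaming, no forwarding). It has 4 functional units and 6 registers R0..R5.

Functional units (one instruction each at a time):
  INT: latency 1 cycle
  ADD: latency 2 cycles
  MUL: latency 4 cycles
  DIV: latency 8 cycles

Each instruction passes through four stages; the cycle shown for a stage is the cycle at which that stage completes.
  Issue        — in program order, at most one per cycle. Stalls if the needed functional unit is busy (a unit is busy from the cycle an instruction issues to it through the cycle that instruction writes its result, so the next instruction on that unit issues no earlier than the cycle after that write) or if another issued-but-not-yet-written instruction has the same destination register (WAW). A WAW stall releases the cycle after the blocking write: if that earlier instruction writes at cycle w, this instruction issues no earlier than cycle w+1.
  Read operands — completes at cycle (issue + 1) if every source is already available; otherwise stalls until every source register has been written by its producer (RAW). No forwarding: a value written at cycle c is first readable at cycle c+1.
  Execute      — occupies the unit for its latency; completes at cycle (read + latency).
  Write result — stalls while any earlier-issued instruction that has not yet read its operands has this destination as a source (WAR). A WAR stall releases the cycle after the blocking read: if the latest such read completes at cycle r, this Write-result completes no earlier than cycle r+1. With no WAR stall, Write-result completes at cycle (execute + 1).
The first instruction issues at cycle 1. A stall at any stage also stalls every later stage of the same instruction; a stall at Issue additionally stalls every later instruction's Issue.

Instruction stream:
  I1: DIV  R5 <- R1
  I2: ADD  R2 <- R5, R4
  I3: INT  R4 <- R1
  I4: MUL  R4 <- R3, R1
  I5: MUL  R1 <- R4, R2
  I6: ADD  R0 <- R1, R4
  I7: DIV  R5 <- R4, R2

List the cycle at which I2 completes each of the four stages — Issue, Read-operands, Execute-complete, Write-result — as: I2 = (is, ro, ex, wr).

I2 = (2, 12, 14, 15)

[1] issue I1 (DIV)
[2] I1 read-ops; issue I2 (ADD)
[3] issue I3 (INT)
[4] I3 read-ops
[5] I3 finished on INT
[10] I1 finished on DIV
[11] I1→R5
[12] I2 read-ops
[13] I3→R4
[14] I2 finished on ADD; issue I4 (MUL)
[15] I2→R2; I4 read-ops
[19] I4 finished on MUL
[20] I4→R4
[21] issue I5 (MUL)
[22] I5 read-ops; issue I6 (ADD)
[23] issue I7 (DIV)
[24] I7 read-ops
[26] I5 finished on MUL
[27] I5→R1
[28] I6 read-ops
[30] I6 finished on ADD
[31] I6→R0
[32] I7 finished on DIV
[33] I7→R5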